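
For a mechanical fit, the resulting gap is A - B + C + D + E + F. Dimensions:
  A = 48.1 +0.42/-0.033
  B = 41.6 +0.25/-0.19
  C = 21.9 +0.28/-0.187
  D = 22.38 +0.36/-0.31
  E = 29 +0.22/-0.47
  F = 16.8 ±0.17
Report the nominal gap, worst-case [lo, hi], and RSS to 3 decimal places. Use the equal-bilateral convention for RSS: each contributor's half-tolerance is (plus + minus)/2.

nominal=96.580 wc=[95.160,98.220] rss=0.644

Stack each dimension's contribution:
  +A: nom +48.100 → Σnom=48.100; wc +0.420/-0.033 → slack +0.420/-0.033; half-tol=0.226, Σhalf²=0.051302
  -B: nom -41.600 → Σnom=6.500; wc +0.190/-0.250 → slack +0.610/-0.283; half-tol=0.220, Σhalf²=0.099702
  +C: nom +21.900 → Σnom=28.400; wc +0.280/-0.187 → slack +0.890/-0.470; half-tol=0.234, Σhalf²=0.154224
  +D: nom +22.380 → Σnom=50.780; wc +0.360/-0.310 → slack +1.250/-0.780; half-tol=0.335, Σhalf²=0.266449
  +E: nom +29.000 → Σnom=79.780; wc +0.220/-0.470 → slack +1.470/-1.250; half-tol=0.345, Σhalf²=0.385474
  +F: nom +16.800 → Σnom=96.580; wc +0.170/-0.170 → slack +1.640/-1.420; half-tol=0.170, Σhalf²=0.414374
Nominal = 96.580. Worst-case = [96.580 - 1.420, 96.580 + 1.640] = [95.160, 98.220]. RSS = √0.414374 = 0.644.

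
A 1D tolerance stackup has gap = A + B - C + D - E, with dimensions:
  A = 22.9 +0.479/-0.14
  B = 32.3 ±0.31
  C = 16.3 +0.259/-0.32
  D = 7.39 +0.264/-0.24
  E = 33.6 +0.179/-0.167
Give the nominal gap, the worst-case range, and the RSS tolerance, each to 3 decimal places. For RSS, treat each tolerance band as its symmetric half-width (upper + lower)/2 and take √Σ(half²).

Stack each dimension's contribution:
  +A: nom +22.900 → Σnom=22.900; wc +0.479/-0.140 → slack +0.479/-0.140; half-tol=0.309, Σhalf²=0.095790
  +B: nom +32.300 → Σnom=55.200; wc +0.310/-0.310 → slack +0.789/-0.450; half-tol=0.310, Σhalf²=0.191890
  -C: nom -16.300 → Σnom=38.900; wc +0.320/-0.259 → slack +1.109/-0.709; half-tol=0.289, Σhalf²=0.275700
  +D: nom +7.390 → Σnom=46.290; wc +0.264/-0.240 → slack +1.373/-0.949; half-tol=0.252, Σhalf²=0.339204
  -E: nom -33.600 → Σnom=12.690; wc +0.167/-0.179 → slack +1.540/-1.128; half-tol=0.173, Σhalf²=0.369133
Nominal = 12.690. Worst-case = [12.690 - 1.128, 12.690 + 1.540] = [11.562, 14.230]. RSS = √0.369133 = 0.608.

nominal=12.690 wc=[11.562,14.230] rss=0.608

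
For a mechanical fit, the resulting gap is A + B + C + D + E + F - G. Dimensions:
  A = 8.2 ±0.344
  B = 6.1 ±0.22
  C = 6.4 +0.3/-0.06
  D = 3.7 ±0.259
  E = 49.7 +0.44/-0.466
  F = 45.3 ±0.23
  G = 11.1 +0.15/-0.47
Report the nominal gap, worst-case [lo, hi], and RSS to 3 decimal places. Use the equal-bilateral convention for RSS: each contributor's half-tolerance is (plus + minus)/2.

nominal=108.300 wc=[106.571,110.563] rss=0.788

Stack each dimension's contribution:
  +A: nom +8.200 → Σnom=8.200; wc +0.344/-0.344 → slack +0.344/-0.344; half-tol=0.344, Σhalf²=0.118336
  +B: nom +6.100 → Σnom=14.300; wc +0.220/-0.220 → slack +0.564/-0.564; half-tol=0.220, Σhalf²=0.166736
  +C: nom +6.400 → Σnom=20.700; wc +0.300/-0.060 → slack +0.864/-0.624; half-tol=0.180, Σhalf²=0.199136
  +D: nom +3.700 → Σnom=24.400; wc +0.259/-0.259 → slack +1.123/-0.883; half-tol=0.259, Σhalf²=0.266217
  +E: nom +49.700 → Σnom=74.100; wc +0.440/-0.466 → slack +1.563/-1.349; half-tol=0.453, Σhalf²=0.471426
  +F: nom +45.300 → Σnom=119.400; wc +0.230/-0.230 → slack +1.793/-1.579; half-tol=0.230, Σhalf²=0.524326
  -G: nom -11.100 → Σnom=108.300; wc +0.470/-0.150 → slack +2.263/-1.729; half-tol=0.310, Σhalf²=0.620426
Nominal = 108.300. Worst-case = [108.300 - 1.729, 108.300 + 2.263] = [106.571, 110.563]. RSS = √0.620426 = 0.788.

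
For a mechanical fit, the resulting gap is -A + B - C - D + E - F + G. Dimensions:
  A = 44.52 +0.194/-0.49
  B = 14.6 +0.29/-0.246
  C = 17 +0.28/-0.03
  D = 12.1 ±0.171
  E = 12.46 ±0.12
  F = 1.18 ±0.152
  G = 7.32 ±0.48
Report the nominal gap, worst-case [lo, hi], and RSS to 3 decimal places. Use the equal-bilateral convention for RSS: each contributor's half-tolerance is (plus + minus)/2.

Stack each dimension's contribution:
  -A: nom -44.520 → Σnom=-44.520; wc +0.490/-0.194 → slack +0.490/-0.194; half-tol=0.342, Σhalf²=0.116964
  +B: nom +14.600 → Σnom=-29.920; wc +0.290/-0.246 → slack +0.780/-0.440; half-tol=0.268, Σhalf²=0.188788
  -C: nom -17.000 → Σnom=-46.920; wc +0.030/-0.280 → slack +0.810/-0.720; half-tol=0.155, Σhalf²=0.212813
  -D: nom -12.100 → Σnom=-59.020; wc +0.171/-0.171 → slack +0.981/-0.891; half-tol=0.171, Σhalf²=0.242054
  +E: nom +12.460 → Σnom=-46.560; wc +0.120/-0.120 → slack +1.101/-1.011; half-tol=0.120, Σhalf²=0.256454
  -F: nom -1.180 → Σnom=-47.740; wc +0.152/-0.152 → slack +1.253/-1.163; half-tol=0.152, Σhalf²=0.279558
  +G: nom +7.320 → Σnom=-40.420; wc +0.480/-0.480 → slack +1.733/-1.643; half-tol=0.480, Σhalf²=0.509958
Nominal = -40.420. Worst-case = [-40.420 - 1.643, -40.420 + 1.733] = [-42.063, -38.687]. RSS = √0.509958 = 0.714.

nominal=-40.420 wc=[-42.063,-38.687] rss=0.714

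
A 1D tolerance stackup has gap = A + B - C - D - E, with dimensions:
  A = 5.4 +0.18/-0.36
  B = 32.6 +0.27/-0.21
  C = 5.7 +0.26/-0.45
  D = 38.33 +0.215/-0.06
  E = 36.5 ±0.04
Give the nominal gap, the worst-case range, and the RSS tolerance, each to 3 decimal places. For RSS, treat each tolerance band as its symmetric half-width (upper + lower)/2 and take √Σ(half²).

nominal=-42.530 wc=[-43.615,-41.530] rss=0.526

Stack each dimension's contribution:
  +A: nom +5.400 → Σnom=5.400; wc +0.180/-0.360 → slack +0.180/-0.360; half-tol=0.270, Σhalf²=0.072900
  +B: nom +32.600 → Σnom=38.000; wc +0.270/-0.210 → slack +0.450/-0.570; half-tol=0.240, Σhalf²=0.130500
  -C: nom -5.700 → Σnom=32.300; wc +0.450/-0.260 → slack +0.900/-0.830; half-tol=0.355, Σhalf²=0.256525
  -D: nom -38.330 → Σnom=-6.030; wc +0.060/-0.215 → slack +0.960/-1.045; half-tol=0.138, Σhalf²=0.275431
  -E: nom -36.500 → Σnom=-42.530; wc +0.040/-0.040 → slack +1.000/-1.085; half-tol=0.040, Σhalf²=0.277031
Nominal = -42.530. Worst-case = [-42.530 - 1.085, -42.530 + 1.000] = [-43.615, -41.530]. RSS = √0.277031 = 0.526.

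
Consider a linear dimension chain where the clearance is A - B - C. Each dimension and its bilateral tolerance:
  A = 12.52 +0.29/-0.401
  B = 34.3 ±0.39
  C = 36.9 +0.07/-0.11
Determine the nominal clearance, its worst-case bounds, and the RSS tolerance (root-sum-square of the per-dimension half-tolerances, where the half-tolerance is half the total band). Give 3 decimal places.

nominal=-58.680 wc=[-59.541,-57.890] rss=0.529

Stack each dimension's contribution:
  +A: nom +12.520 → Σnom=12.520; wc +0.290/-0.401 → slack +0.290/-0.401; half-tol=0.346, Σhalf²=0.119370
  -B: nom -34.300 → Σnom=-21.780; wc +0.390/-0.390 → slack +0.680/-0.791; half-tol=0.390, Σhalf²=0.271470
  -C: nom -36.900 → Σnom=-58.680; wc +0.110/-0.070 → slack +0.790/-0.861; half-tol=0.090, Σhalf²=0.279570
Nominal = -58.680. Worst-case = [-58.680 - 0.861, -58.680 + 0.790] = [-59.541, -57.890]. RSS = √0.279570 = 0.529.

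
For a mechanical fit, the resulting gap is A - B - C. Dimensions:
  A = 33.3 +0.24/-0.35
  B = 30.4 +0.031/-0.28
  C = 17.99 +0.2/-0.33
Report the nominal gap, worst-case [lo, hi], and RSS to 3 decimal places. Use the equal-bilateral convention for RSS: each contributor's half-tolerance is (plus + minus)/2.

nominal=-15.090 wc=[-15.671,-14.240] rss=0.426

Stack each dimension's contribution:
  +A: nom +33.300 → Σnom=33.300; wc +0.240/-0.350 → slack +0.240/-0.350; half-tol=0.295, Σhalf²=0.087025
  -B: nom -30.400 → Σnom=2.900; wc +0.280/-0.031 → slack +0.520/-0.381; half-tol=0.156, Σhalf²=0.111205
  -C: nom -17.990 → Σnom=-15.090; wc +0.330/-0.200 → slack +0.850/-0.581; half-tol=0.265, Σhalf²=0.181430
Nominal = -15.090. Worst-case = [-15.090 - 0.581, -15.090 + 0.850] = [-15.671, -14.240]. RSS = √0.181430 = 0.426.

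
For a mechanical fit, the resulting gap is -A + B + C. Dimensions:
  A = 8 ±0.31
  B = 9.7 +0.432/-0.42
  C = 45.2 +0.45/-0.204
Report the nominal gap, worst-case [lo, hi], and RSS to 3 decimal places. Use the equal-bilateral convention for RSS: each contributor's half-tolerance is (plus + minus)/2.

nominal=46.900 wc=[45.966,48.092] rss=0.620

Stack each dimension's contribution:
  -A: nom -8.000 → Σnom=-8.000; wc +0.310/-0.310 → slack +0.310/-0.310; half-tol=0.310, Σhalf²=0.096100
  +B: nom +9.700 → Σnom=1.700; wc +0.432/-0.420 → slack +0.742/-0.730; half-tol=0.426, Σhalf²=0.277576
  +C: nom +45.200 → Σnom=46.900; wc +0.450/-0.204 → slack +1.192/-0.934; half-tol=0.327, Σhalf²=0.384505
Nominal = 46.900. Worst-case = [46.900 - 0.934, 46.900 + 1.192] = [45.966, 48.092]. RSS = √0.384505 = 0.620.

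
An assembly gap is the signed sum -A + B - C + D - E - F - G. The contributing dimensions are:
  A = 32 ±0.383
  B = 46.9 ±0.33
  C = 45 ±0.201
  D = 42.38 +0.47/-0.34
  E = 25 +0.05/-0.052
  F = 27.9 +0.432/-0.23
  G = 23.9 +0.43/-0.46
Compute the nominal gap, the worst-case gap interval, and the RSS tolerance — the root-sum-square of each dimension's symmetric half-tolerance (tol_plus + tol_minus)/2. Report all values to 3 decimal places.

nominal=-64.520 wc=[-66.686,-62.394] rss=0.878

Stack each dimension's contribution:
  -A: nom -32.000 → Σnom=-32.000; wc +0.383/-0.383 → slack +0.383/-0.383; half-tol=0.383, Σhalf²=0.146689
  +B: nom +46.900 → Σnom=14.900; wc +0.330/-0.330 → slack +0.713/-0.713; half-tol=0.330, Σhalf²=0.255589
  -C: nom -45.000 → Σnom=-30.100; wc +0.201/-0.201 → slack +0.914/-0.914; half-tol=0.201, Σhalf²=0.295990
  +D: nom +42.380 → Σnom=12.280; wc +0.470/-0.340 → slack +1.384/-1.254; half-tol=0.405, Σhalf²=0.460015
  -E: nom -25.000 → Σnom=-12.720; wc +0.052/-0.050 → slack +1.436/-1.304; half-tol=0.051, Σhalf²=0.462616
  -F: nom -27.900 → Σnom=-40.620; wc +0.230/-0.432 → slack +1.666/-1.736; half-tol=0.331, Σhalf²=0.572177
  -G: nom -23.900 → Σnom=-64.520; wc +0.460/-0.430 → slack +2.126/-2.166; half-tol=0.445, Σhalf²=0.770202
Nominal = -64.520. Worst-case = [-64.520 - 2.166, -64.520 + 2.126] = [-66.686, -62.394]. RSS = √0.770202 = 0.878.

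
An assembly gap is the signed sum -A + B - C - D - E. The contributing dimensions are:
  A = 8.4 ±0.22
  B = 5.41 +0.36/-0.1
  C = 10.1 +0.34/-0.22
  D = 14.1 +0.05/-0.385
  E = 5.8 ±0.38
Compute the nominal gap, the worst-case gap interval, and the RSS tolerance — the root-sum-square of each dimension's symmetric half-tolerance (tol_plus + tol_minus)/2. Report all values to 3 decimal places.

nominal=-32.990 wc=[-34.080,-31.425] rss=0.609

Stack each dimension's contribution:
  -A: nom -8.400 → Σnom=-8.400; wc +0.220/-0.220 → slack +0.220/-0.220; half-tol=0.220, Σhalf²=0.048400
  +B: nom +5.410 → Σnom=-2.990; wc +0.360/-0.100 → slack +0.580/-0.320; half-tol=0.230, Σhalf²=0.101300
  -C: nom -10.100 → Σnom=-13.090; wc +0.220/-0.340 → slack +0.800/-0.660; half-tol=0.280, Σhalf²=0.179700
  -D: nom -14.100 → Σnom=-27.190; wc +0.385/-0.050 → slack +1.185/-0.710; half-tol=0.217, Σhalf²=0.227006
  -E: nom -5.800 → Σnom=-32.990; wc +0.380/-0.380 → slack +1.565/-1.090; half-tol=0.380, Σhalf²=0.371406
Nominal = -32.990. Worst-case = [-32.990 - 1.090, -32.990 + 1.565] = [-34.080, -31.425]. RSS = √0.371406 = 0.609.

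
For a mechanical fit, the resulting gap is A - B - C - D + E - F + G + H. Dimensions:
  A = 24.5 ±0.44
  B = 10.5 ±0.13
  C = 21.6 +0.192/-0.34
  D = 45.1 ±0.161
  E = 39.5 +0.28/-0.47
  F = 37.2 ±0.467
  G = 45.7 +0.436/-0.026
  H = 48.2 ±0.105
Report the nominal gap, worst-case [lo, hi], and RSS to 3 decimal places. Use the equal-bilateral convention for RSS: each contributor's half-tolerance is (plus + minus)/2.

nominal=43.500 wc=[41.509,45.859] rss=0.855

Stack each dimension's contribution:
  +A: nom +24.500 → Σnom=24.500; wc +0.440/-0.440 → slack +0.440/-0.440; half-tol=0.440, Σhalf²=0.193600
  -B: nom -10.500 → Σnom=14.000; wc +0.130/-0.130 → slack +0.570/-0.570; half-tol=0.130, Σhalf²=0.210500
  -C: nom -21.600 → Σnom=-7.600; wc +0.340/-0.192 → slack +0.910/-0.762; half-tol=0.266, Σhalf²=0.281256
  -D: nom -45.100 → Σnom=-52.700; wc +0.161/-0.161 → slack +1.071/-0.923; half-tol=0.161, Σhalf²=0.307177
  +E: nom +39.500 → Σnom=-13.200; wc +0.280/-0.470 → slack +1.351/-1.393; half-tol=0.375, Σhalf²=0.447802
  -F: nom -37.200 → Σnom=-50.400; wc +0.467/-0.467 → slack +1.818/-1.860; half-tol=0.467, Σhalf²=0.665891
  +G: nom +45.700 → Σnom=-4.700; wc +0.436/-0.026 → slack +2.254/-1.886; half-tol=0.231, Σhalf²=0.719252
  +H: nom +48.200 → Σnom=43.500; wc +0.105/-0.105 → slack +2.359/-1.991; half-tol=0.105, Σhalf²=0.730277
Nominal = 43.500. Worst-case = [43.500 - 1.991, 43.500 + 2.359] = [41.509, 45.859]. RSS = √0.730277 = 0.855.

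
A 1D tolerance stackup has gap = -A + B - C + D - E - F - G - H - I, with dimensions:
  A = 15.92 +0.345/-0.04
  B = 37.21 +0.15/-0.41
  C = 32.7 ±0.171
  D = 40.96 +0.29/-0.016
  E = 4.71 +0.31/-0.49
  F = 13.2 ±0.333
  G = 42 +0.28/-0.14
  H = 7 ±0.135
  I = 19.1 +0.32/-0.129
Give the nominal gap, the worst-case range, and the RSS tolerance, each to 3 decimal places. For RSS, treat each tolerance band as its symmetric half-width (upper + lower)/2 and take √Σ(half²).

Stack each dimension's contribution:
  -A: nom -15.920 → Σnom=-15.920; wc +0.040/-0.345 → slack +0.040/-0.345; half-tol=0.192, Σhalf²=0.037056
  +B: nom +37.210 → Σnom=21.290; wc +0.150/-0.410 → slack +0.190/-0.755; half-tol=0.280, Σhalf²=0.115456
  -C: nom -32.700 → Σnom=-11.410; wc +0.171/-0.171 → slack +0.361/-0.926; half-tol=0.171, Σhalf²=0.144697
  +D: nom +40.960 → Σnom=29.550; wc +0.290/-0.016 → slack +0.651/-0.942; half-tol=0.153, Σhalf²=0.168106
  -E: nom -4.710 → Σnom=24.840; wc +0.490/-0.310 → slack +1.141/-1.252; half-tol=0.400, Σhalf²=0.328106
  -F: nom -13.200 → Σnom=11.640; wc +0.333/-0.333 → slack +1.474/-1.585; half-tol=0.333, Σhalf²=0.438995
  -G: nom -42.000 → Σnom=-30.360; wc +0.140/-0.280 → slack +1.614/-1.865; half-tol=0.210, Σhalf²=0.483095
  -H: nom -7.000 → Σnom=-37.360; wc +0.135/-0.135 → slack +1.749/-2.000; half-tol=0.135, Σhalf²=0.501320
  -I: nom -19.100 → Σnom=-56.460; wc +0.129/-0.320 → slack +1.878/-2.320; half-tol=0.225, Σhalf²=0.551721
Nominal = -56.460. Worst-case = [-56.460 - 2.320, -56.460 + 1.878] = [-58.780, -54.582]. RSS = √0.551721 = 0.743.

nominal=-56.460 wc=[-58.780,-54.582] rss=0.743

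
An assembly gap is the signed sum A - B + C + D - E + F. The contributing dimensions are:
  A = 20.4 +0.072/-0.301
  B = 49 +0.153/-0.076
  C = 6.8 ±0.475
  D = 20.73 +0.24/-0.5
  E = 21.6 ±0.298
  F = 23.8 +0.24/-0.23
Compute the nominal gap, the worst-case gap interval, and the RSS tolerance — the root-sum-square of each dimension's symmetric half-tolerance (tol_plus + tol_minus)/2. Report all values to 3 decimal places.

nominal=1.130 wc=[-0.827,2.531] rss=0.745

Stack each dimension's contribution:
  +A: nom +20.400 → Σnom=20.400; wc +0.072/-0.301 → slack +0.072/-0.301; half-tol=0.186, Σhalf²=0.034782
  -B: nom -49.000 → Σnom=-28.600; wc +0.076/-0.153 → slack +0.148/-0.454; half-tol=0.114, Σhalf²=0.047892
  +C: nom +6.800 → Σnom=-21.800; wc +0.475/-0.475 → slack +0.623/-0.929; half-tol=0.475, Σhalf²=0.273517
  +D: nom +20.730 → Σnom=-1.070; wc +0.240/-0.500 → slack +0.863/-1.429; half-tol=0.370, Σhalf²=0.410417
  -E: nom -21.600 → Σnom=-22.670; wc +0.298/-0.298 → slack +1.161/-1.727; half-tol=0.298, Σhalf²=0.499221
  +F: nom +23.800 → Σnom=1.130; wc +0.240/-0.230 → slack +1.401/-1.957; half-tol=0.235, Σhalf²=0.554446
Nominal = 1.130. Worst-case = [1.130 - 1.957, 1.130 + 1.401] = [-0.827, 2.531]. RSS = √0.554446 = 0.745.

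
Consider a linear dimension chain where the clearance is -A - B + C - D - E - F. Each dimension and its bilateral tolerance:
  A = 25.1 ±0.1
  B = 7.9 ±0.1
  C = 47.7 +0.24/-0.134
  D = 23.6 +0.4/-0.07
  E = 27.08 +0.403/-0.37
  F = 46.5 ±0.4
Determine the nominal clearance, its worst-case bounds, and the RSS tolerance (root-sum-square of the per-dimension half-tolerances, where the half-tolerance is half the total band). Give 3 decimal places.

Stack each dimension's contribution:
  -A: nom -25.100 → Σnom=-25.100; wc +0.100/-0.100 → slack +0.100/-0.100; half-tol=0.100, Σhalf²=0.010000
  -B: nom -7.900 → Σnom=-33.000; wc +0.100/-0.100 → slack +0.200/-0.200; half-tol=0.100, Σhalf²=0.020000
  +C: nom +47.700 → Σnom=14.700; wc +0.240/-0.134 → slack +0.440/-0.334; half-tol=0.187, Σhalf²=0.054969
  -D: nom -23.600 → Σnom=-8.900; wc +0.070/-0.400 → slack +0.510/-0.734; half-tol=0.235, Σhalf²=0.110194
  -E: nom -27.080 → Σnom=-35.980; wc +0.370/-0.403 → slack +0.880/-1.137; half-tol=0.387, Σhalf²=0.259576
  -F: nom -46.500 → Σnom=-82.480; wc +0.400/-0.400 → slack +1.280/-1.537; half-tol=0.400, Σhalf²=0.419576
Nominal = -82.480. Worst-case = [-82.480 - 1.537, -82.480 + 1.280] = [-84.017, -81.200]. RSS = √0.419576 = 0.648.

nominal=-82.480 wc=[-84.017,-81.200] rss=0.648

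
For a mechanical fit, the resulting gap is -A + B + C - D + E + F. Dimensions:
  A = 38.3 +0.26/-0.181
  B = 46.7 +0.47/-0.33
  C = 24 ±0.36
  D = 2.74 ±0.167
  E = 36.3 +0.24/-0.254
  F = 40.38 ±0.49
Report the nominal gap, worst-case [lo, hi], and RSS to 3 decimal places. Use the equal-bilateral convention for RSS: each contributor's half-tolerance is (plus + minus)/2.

Stack each dimension's contribution:
  -A: nom -38.300 → Σnom=-38.300; wc +0.181/-0.260 → slack +0.181/-0.260; half-tol=0.221, Σhalf²=0.048620
  +B: nom +46.700 → Σnom=8.400; wc +0.470/-0.330 → slack +0.651/-0.590; half-tol=0.400, Σhalf²=0.208620
  +C: nom +24.000 → Σnom=32.400; wc +0.360/-0.360 → slack +1.011/-0.950; half-tol=0.360, Σhalf²=0.338220
  -D: nom -2.740 → Σnom=29.660; wc +0.167/-0.167 → slack +1.178/-1.117; half-tol=0.167, Σhalf²=0.366109
  +E: nom +36.300 → Σnom=65.960; wc +0.240/-0.254 → slack +1.418/-1.371; half-tol=0.247, Σhalf²=0.427118
  +F: nom +40.380 → Σnom=106.340; wc +0.490/-0.490 → slack +1.908/-1.861; half-tol=0.490, Σhalf²=0.667218
Nominal = 106.340. Worst-case = [106.340 - 1.861, 106.340 + 1.908] = [104.479, 108.248]. RSS = √0.667218 = 0.817.

nominal=106.340 wc=[104.479,108.248] rss=0.817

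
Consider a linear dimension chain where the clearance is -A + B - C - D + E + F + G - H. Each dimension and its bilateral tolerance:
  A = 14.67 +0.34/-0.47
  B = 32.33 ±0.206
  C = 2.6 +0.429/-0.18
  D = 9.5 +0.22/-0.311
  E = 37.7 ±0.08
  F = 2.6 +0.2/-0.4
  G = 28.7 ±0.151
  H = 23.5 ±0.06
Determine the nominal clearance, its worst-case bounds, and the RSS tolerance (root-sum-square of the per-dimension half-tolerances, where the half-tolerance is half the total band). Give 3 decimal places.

nominal=51.060 wc=[49.174,52.718] rss=0.702

Stack each dimension's contribution:
  -A: nom -14.670 → Σnom=-14.670; wc +0.470/-0.340 → slack +0.470/-0.340; half-tol=0.405, Σhalf²=0.164025
  +B: nom +32.330 → Σnom=17.660; wc +0.206/-0.206 → slack +0.676/-0.546; half-tol=0.206, Σhalf²=0.206461
  -C: nom -2.600 → Σnom=15.060; wc +0.180/-0.429 → slack +0.856/-0.975; half-tol=0.304, Σhalf²=0.299181
  -D: nom -9.500 → Σnom=5.560; wc +0.311/-0.220 → slack +1.167/-1.195; half-tol=0.266, Σhalf²=0.369672
  +E: nom +37.700 → Σnom=43.260; wc +0.080/-0.080 → slack +1.247/-1.275; half-tol=0.080, Σhalf²=0.376072
  +F: nom +2.600 → Σnom=45.860; wc +0.200/-0.400 → slack +1.447/-1.675; half-tol=0.300, Σhalf²=0.466072
  +G: nom +28.700 → Σnom=74.560; wc +0.151/-0.151 → slack +1.598/-1.826; half-tol=0.151, Σhalf²=0.488873
  -H: nom -23.500 → Σnom=51.060; wc +0.060/-0.060 → slack +1.658/-1.886; half-tol=0.060, Σhalf²=0.492473
Nominal = 51.060. Worst-case = [51.060 - 1.886, 51.060 + 1.658] = [49.174, 52.718]. RSS = √0.492473 = 0.702.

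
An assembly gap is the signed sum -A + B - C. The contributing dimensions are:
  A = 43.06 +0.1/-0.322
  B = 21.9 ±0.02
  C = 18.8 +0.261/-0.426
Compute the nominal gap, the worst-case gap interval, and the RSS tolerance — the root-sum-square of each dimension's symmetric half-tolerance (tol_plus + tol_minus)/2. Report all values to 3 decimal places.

Stack each dimension's contribution:
  -A: nom -43.060 → Σnom=-43.060; wc +0.322/-0.100 → slack +0.322/-0.100; half-tol=0.211, Σhalf²=0.044521
  +B: nom +21.900 → Σnom=-21.160; wc +0.020/-0.020 → slack +0.342/-0.120; half-tol=0.020, Σhalf²=0.044921
  -C: nom -18.800 → Σnom=-39.960; wc +0.426/-0.261 → slack +0.768/-0.381; half-tol=0.344, Σhalf²=0.162913
Nominal = -39.960. Worst-case = [-39.960 - 0.381, -39.960 + 0.768] = [-40.341, -39.192]. RSS = √0.162913 = 0.404.

nominal=-39.960 wc=[-40.341,-39.192] rss=0.404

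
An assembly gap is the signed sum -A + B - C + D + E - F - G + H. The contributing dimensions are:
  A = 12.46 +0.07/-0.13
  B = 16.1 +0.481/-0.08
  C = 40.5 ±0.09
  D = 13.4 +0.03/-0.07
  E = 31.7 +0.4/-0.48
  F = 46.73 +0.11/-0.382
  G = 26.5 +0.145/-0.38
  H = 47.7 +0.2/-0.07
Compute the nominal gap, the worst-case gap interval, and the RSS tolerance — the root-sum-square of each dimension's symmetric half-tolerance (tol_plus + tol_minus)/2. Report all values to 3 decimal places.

Stack each dimension's contribution:
  -A: nom -12.460 → Σnom=-12.460; wc +0.130/-0.070 → slack +0.130/-0.070; half-tol=0.100, Σhalf²=0.010000
  +B: nom +16.100 → Σnom=3.640; wc +0.481/-0.080 → slack +0.611/-0.150; half-tol=0.280, Σhalf²=0.088680
  -C: nom -40.500 → Σnom=-36.860; wc +0.090/-0.090 → slack +0.701/-0.240; half-tol=0.090, Σhalf²=0.096780
  +D: nom +13.400 → Σnom=-23.460; wc +0.030/-0.070 → slack +0.731/-0.310; half-tol=0.050, Σhalf²=0.099280
  +E: nom +31.700 → Σnom=8.240; wc +0.400/-0.480 → slack +1.131/-0.790; half-tol=0.440, Σhalf²=0.292880
  -F: nom -46.730 → Σnom=-38.490; wc +0.382/-0.110 → slack +1.513/-0.900; half-tol=0.246, Σhalf²=0.353396
  -G: nom -26.500 → Σnom=-64.990; wc +0.380/-0.145 → slack +1.893/-1.045; half-tol=0.263, Σhalf²=0.422302
  +H: nom +47.700 → Σnom=-17.290; wc +0.200/-0.070 → slack +2.093/-1.115; half-tol=0.135, Σhalf²=0.440527
Nominal = -17.290. Worst-case = [-17.290 - 1.115, -17.290 + 2.093] = [-18.405, -15.197]. RSS = √0.440527 = 0.664.

nominal=-17.290 wc=[-18.405,-15.197] rss=0.664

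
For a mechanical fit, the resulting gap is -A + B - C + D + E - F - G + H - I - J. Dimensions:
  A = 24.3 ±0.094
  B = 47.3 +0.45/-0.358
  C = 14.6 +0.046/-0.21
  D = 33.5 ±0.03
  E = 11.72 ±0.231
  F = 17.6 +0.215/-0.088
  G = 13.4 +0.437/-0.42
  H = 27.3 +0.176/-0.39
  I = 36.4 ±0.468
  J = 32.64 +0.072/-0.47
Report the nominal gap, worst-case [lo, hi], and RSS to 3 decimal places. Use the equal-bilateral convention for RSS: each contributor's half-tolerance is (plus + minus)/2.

Stack each dimension's contribution:
  -A: nom -24.300 → Σnom=-24.300; wc +0.094/-0.094 → slack +0.094/-0.094; half-tol=0.094, Σhalf²=0.008836
  +B: nom +47.300 → Σnom=23.000; wc +0.450/-0.358 → slack +0.544/-0.452; half-tol=0.404, Σhalf²=0.172052
  -C: nom -14.600 → Σnom=8.400; wc +0.210/-0.046 → slack +0.754/-0.498; half-tol=0.128, Σhalf²=0.188436
  +D: nom +33.500 → Σnom=41.900; wc +0.030/-0.030 → slack +0.784/-0.528; half-tol=0.030, Σhalf²=0.189336
  +E: nom +11.720 → Σnom=53.620; wc +0.231/-0.231 → slack +1.015/-0.759; half-tol=0.231, Σhalf²=0.242697
  -F: nom -17.600 → Σnom=36.020; wc +0.088/-0.215 → slack +1.103/-0.974; half-tol=0.151, Σhalf²=0.265649
  -G: nom -13.400 → Σnom=22.620; wc +0.420/-0.437 → slack +1.523/-1.411; half-tol=0.428, Σhalf²=0.449262
  +H: nom +27.300 → Σnom=49.920; wc +0.176/-0.390 → slack +1.699/-1.801; half-tol=0.283, Σhalf²=0.529351
  -I: nom -36.400 → Σnom=13.520; wc +0.468/-0.468 → slack +2.167/-2.269; half-tol=0.468, Σhalf²=0.748375
  -J: nom -32.640 → Σnom=-19.120; wc +0.470/-0.072 → slack +2.637/-2.341; half-tol=0.271, Σhalf²=0.821816
Nominal = -19.120. Worst-case = [-19.120 - 2.341, -19.120 + 2.637] = [-21.461, -16.483]. RSS = √0.821816 = 0.907.

nominal=-19.120 wc=[-21.461,-16.483] rss=0.907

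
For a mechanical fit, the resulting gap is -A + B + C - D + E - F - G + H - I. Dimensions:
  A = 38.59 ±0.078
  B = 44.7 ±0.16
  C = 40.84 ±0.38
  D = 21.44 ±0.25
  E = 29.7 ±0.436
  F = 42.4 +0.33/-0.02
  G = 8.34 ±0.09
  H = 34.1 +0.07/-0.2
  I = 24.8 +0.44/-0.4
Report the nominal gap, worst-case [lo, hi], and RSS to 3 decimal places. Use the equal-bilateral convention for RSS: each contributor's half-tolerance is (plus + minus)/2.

nominal=13.770 wc=[11.406,15.654] rss=0.814

Stack each dimension's contribution:
  -A: nom -38.590 → Σnom=-38.590; wc +0.078/-0.078 → slack +0.078/-0.078; half-tol=0.078, Σhalf²=0.006084
  +B: nom +44.700 → Σnom=6.110; wc +0.160/-0.160 → slack +0.238/-0.238; half-tol=0.160, Σhalf²=0.031684
  +C: nom +40.840 → Σnom=46.950; wc +0.380/-0.380 → slack +0.618/-0.618; half-tol=0.380, Σhalf²=0.176084
  -D: nom -21.440 → Σnom=25.510; wc +0.250/-0.250 → slack +0.868/-0.868; half-tol=0.250, Σhalf²=0.238584
  +E: nom +29.700 → Σnom=55.210; wc +0.436/-0.436 → slack +1.304/-1.304; half-tol=0.436, Σhalf²=0.428680
  -F: nom -42.400 → Σnom=12.810; wc +0.020/-0.330 → slack +1.324/-1.634; half-tol=0.175, Σhalf²=0.459305
  -G: nom -8.340 → Σnom=4.470; wc +0.090/-0.090 → slack +1.414/-1.724; half-tol=0.090, Σhalf²=0.467405
  +H: nom +34.100 → Σnom=38.570; wc +0.070/-0.200 → slack +1.484/-1.924; half-tol=0.135, Σhalf²=0.485630
  -I: nom -24.800 → Σnom=13.770; wc +0.400/-0.440 → slack +1.884/-2.364; half-tol=0.420, Σhalf²=0.662030
Nominal = 13.770. Worst-case = [13.770 - 2.364, 13.770 + 1.884] = [11.406, 15.654]. RSS = √0.662030 = 0.814.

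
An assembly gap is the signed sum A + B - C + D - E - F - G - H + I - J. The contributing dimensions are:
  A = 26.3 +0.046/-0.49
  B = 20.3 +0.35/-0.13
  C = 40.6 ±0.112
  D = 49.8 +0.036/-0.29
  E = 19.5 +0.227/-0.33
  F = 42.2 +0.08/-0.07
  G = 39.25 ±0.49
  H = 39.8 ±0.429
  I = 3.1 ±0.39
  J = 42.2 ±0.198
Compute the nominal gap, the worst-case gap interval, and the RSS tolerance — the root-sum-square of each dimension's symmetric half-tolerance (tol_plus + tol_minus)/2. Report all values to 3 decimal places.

nominal=-124.050 wc=[-126.886,-121.599] rss=0.931

Stack each dimension's contribution:
  +A: nom +26.300 → Σnom=26.300; wc +0.046/-0.490 → slack +0.046/-0.490; half-tol=0.268, Σhalf²=0.071824
  +B: nom +20.300 → Σnom=46.600; wc +0.350/-0.130 → slack +0.396/-0.620; half-tol=0.240, Σhalf²=0.129424
  -C: nom -40.600 → Σnom=6.000; wc +0.112/-0.112 → slack +0.508/-0.732; half-tol=0.112, Σhalf²=0.141968
  +D: nom +49.800 → Σnom=55.800; wc +0.036/-0.290 → slack +0.544/-1.022; half-tol=0.163, Σhalf²=0.168537
  -E: nom -19.500 → Σnom=36.300; wc +0.330/-0.227 → slack +0.874/-1.249; half-tol=0.279, Σhalf²=0.246099
  -F: nom -42.200 → Σnom=-5.900; wc +0.070/-0.080 → slack +0.944/-1.329; half-tol=0.075, Σhalf²=0.251724
  -G: nom -39.250 → Σnom=-45.150; wc +0.490/-0.490 → slack +1.434/-1.819; half-tol=0.490, Σhalf²=0.491824
  -H: nom -39.800 → Σnom=-84.950; wc +0.429/-0.429 → slack +1.863/-2.248; half-tol=0.429, Σhalf²=0.675865
  +I: nom +3.100 → Σnom=-81.850; wc +0.390/-0.390 → slack +2.253/-2.638; half-tol=0.390, Σhalf²=0.827965
  -J: nom -42.200 → Σnom=-124.050; wc +0.198/-0.198 → slack +2.451/-2.836; half-tol=0.198, Σhalf²=0.867169
Nominal = -124.050. Worst-case = [-124.050 - 2.836, -124.050 + 2.451] = [-126.886, -121.599]. RSS = √0.867169 = 0.931.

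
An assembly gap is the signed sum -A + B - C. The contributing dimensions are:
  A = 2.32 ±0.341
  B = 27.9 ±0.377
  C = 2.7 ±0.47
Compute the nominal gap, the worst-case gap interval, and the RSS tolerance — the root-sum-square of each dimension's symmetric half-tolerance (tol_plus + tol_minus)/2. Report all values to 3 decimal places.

Stack each dimension's contribution:
  -A: nom -2.320 → Σnom=-2.320; wc +0.341/-0.341 → slack +0.341/-0.341; half-tol=0.341, Σhalf²=0.116281
  +B: nom +27.900 → Σnom=25.580; wc +0.377/-0.377 → slack +0.718/-0.718; half-tol=0.377, Σhalf²=0.258410
  -C: nom -2.700 → Σnom=22.880; wc +0.470/-0.470 → slack +1.188/-1.188; half-tol=0.470, Σhalf²=0.479310
Nominal = 22.880. Worst-case = [22.880 - 1.188, 22.880 + 1.188] = [21.692, 24.068]. RSS = √0.479310 = 0.692.

nominal=22.880 wc=[21.692,24.068] rss=0.692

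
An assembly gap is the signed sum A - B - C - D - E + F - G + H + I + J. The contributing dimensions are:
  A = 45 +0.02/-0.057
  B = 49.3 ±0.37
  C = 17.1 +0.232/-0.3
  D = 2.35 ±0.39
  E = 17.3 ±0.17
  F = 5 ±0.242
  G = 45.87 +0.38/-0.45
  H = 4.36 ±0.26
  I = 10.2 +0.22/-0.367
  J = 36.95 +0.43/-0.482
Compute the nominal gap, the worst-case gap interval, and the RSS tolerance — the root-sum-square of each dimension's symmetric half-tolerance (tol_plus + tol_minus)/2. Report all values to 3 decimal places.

Stack each dimension's contribution:
  +A: nom +45.000 → Σnom=45.000; wc +0.020/-0.057 → slack +0.020/-0.057; half-tol=0.038, Σhalf²=0.001482
  -B: nom -49.300 → Σnom=-4.300; wc +0.370/-0.370 → slack +0.390/-0.427; half-tol=0.370, Σhalf²=0.138382
  -C: nom -17.100 → Σnom=-21.400; wc +0.300/-0.232 → slack +0.690/-0.659; half-tol=0.266, Σhalf²=0.209138
  -D: nom -2.350 → Σnom=-23.750; wc +0.390/-0.390 → slack +1.080/-1.049; half-tol=0.390, Σhalf²=0.361238
  -E: nom -17.300 → Σnom=-41.050; wc +0.170/-0.170 → slack +1.250/-1.219; half-tol=0.170, Σhalf²=0.390138
  +F: nom +5.000 → Σnom=-36.050; wc +0.242/-0.242 → slack +1.492/-1.461; half-tol=0.242, Σhalf²=0.448702
  -G: nom -45.870 → Σnom=-81.920; wc +0.450/-0.380 → slack +1.942/-1.841; half-tol=0.415, Σhalf²=0.620927
  +H: nom +4.360 → Σnom=-77.560; wc +0.260/-0.260 → slack +2.202/-2.101; half-tol=0.260, Σhalf²=0.688527
  +I: nom +10.200 → Σnom=-67.360; wc +0.220/-0.367 → slack +2.422/-2.468; half-tol=0.293, Σhalf²=0.774670
  +J: nom +36.950 → Σnom=-30.410; wc +0.430/-0.482 → slack +2.852/-2.950; half-tol=0.456, Σhalf²=0.982606
Nominal = -30.410. Worst-case = [-30.410 - 2.950, -30.410 + 2.852] = [-33.360, -27.558]. RSS = √0.982606 = 0.991.

nominal=-30.410 wc=[-33.360,-27.558] rss=0.991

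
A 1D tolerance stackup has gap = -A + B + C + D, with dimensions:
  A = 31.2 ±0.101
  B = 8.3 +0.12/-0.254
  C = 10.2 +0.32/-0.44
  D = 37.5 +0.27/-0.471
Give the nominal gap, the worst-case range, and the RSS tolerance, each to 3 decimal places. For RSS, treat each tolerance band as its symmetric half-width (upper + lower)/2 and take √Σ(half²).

Stack each dimension's contribution:
  -A: nom -31.200 → Σnom=-31.200; wc +0.101/-0.101 → slack +0.101/-0.101; half-tol=0.101, Σhalf²=0.010201
  +B: nom +8.300 → Σnom=-22.900; wc +0.120/-0.254 → slack +0.221/-0.355; half-tol=0.187, Σhalf²=0.045170
  +C: nom +10.200 → Σnom=-12.700; wc +0.320/-0.440 → slack +0.541/-0.795; half-tol=0.380, Σhalf²=0.189570
  +D: nom +37.500 → Σnom=24.800; wc +0.270/-0.471 → slack +0.811/-1.266; half-tol=0.370, Σhalf²=0.326840
Nominal = 24.800. Worst-case = [24.800 - 1.266, 24.800 + 0.811] = [23.534, 25.611]. RSS = √0.326840 = 0.572.

nominal=24.800 wc=[23.534,25.611] rss=0.572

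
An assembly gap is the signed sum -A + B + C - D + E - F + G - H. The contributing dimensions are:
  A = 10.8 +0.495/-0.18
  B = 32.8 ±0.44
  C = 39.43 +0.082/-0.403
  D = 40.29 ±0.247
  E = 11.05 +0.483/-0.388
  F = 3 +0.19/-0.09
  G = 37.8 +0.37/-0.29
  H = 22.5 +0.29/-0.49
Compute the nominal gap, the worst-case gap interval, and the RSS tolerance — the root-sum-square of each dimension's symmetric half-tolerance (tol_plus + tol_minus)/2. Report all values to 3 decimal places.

nominal=44.490 wc=[41.747,46.872] rss=0.947

Stack each dimension's contribution:
  -A: nom -10.800 → Σnom=-10.800; wc +0.180/-0.495 → slack +0.180/-0.495; half-tol=0.338, Σhalf²=0.113906
  +B: nom +32.800 → Σnom=22.000; wc +0.440/-0.440 → slack +0.620/-0.935; half-tol=0.440, Σhalf²=0.307506
  +C: nom +39.430 → Σnom=61.430; wc +0.082/-0.403 → slack +0.702/-1.338; half-tol=0.243, Σhalf²=0.366312
  -D: nom -40.290 → Σnom=21.140; wc +0.247/-0.247 → slack +0.949/-1.585; half-tol=0.247, Σhalf²=0.427321
  +E: nom +11.050 → Σnom=32.190; wc +0.483/-0.388 → slack +1.432/-1.973; half-tol=0.435, Σhalf²=0.616982
  -F: nom -3.000 → Σnom=29.190; wc +0.090/-0.190 → slack +1.522/-2.163; half-tol=0.140, Σhalf²=0.636582
  +G: nom +37.800 → Σnom=66.990; wc +0.370/-0.290 → slack +1.892/-2.453; half-tol=0.330, Σhalf²=0.745482
  -H: nom -22.500 → Σnom=44.490; wc +0.490/-0.290 → slack +2.382/-2.743; half-tol=0.390, Σhalf²=0.897582
Nominal = 44.490. Worst-case = [44.490 - 2.743, 44.490 + 2.382] = [41.747, 46.872]. RSS = √0.897582 = 0.947.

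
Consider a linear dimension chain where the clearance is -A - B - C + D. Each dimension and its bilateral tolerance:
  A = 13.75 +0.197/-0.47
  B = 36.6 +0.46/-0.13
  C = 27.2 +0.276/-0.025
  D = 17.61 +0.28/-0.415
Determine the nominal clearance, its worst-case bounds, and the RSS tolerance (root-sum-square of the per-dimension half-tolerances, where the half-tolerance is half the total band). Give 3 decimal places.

Stack each dimension's contribution:
  -A: nom -13.750 → Σnom=-13.750; wc +0.470/-0.197 → slack +0.470/-0.197; half-tol=0.334, Σhalf²=0.111222
  -B: nom -36.600 → Σnom=-50.350; wc +0.130/-0.460 → slack +0.600/-0.657; half-tol=0.295, Σhalf²=0.198247
  -C: nom -27.200 → Σnom=-77.550; wc +0.025/-0.276 → slack +0.625/-0.933; half-tol=0.151, Σhalf²=0.220898
  +D: nom +17.610 → Σnom=-59.940; wc +0.280/-0.415 → slack +0.905/-1.348; half-tol=0.348, Σhalf²=0.341654
Nominal = -59.940. Worst-case = [-59.940 - 1.348, -59.940 + 0.905] = [-61.288, -59.035]. RSS = √0.341654 = 0.585.

nominal=-59.940 wc=[-61.288,-59.035] rss=0.585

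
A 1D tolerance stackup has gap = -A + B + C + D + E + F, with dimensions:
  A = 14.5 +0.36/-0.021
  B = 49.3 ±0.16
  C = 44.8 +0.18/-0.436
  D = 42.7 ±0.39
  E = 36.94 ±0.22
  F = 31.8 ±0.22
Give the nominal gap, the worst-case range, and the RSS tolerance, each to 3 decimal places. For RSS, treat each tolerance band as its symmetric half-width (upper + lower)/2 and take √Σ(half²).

nominal=191.040 wc=[189.254,192.231] rss=0.637

Stack each dimension's contribution:
  -A: nom -14.500 → Σnom=-14.500; wc +0.021/-0.360 → slack +0.021/-0.360; half-tol=0.191, Σhalf²=0.036290
  +B: nom +49.300 → Σnom=34.800; wc +0.160/-0.160 → slack +0.181/-0.520; half-tol=0.160, Σhalf²=0.061890
  +C: nom +44.800 → Σnom=79.600; wc +0.180/-0.436 → slack +0.361/-0.956; half-tol=0.308, Σhalf²=0.156754
  +D: nom +42.700 → Σnom=122.300; wc +0.390/-0.390 → slack +0.751/-1.346; half-tol=0.390, Σhalf²=0.308854
  +E: nom +36.940 → Σnom=159.240; wc +0.220/-0.220 → slack +0.971/-1.566; half-tol=0.220, Σhalf²=0.357254
  +F: nom +31.800 → Σnom=191.040; wc +0.220/-0.220 → slack +1.191/-1.786; half-tol=0.220, Σhalf²=0.405654
Nominal = 191.040. Worst-case = [191.040 - 1.786, 191.040 + 1.191] = [189.254, 192.231]. RSS = √0.405654 = 0.637.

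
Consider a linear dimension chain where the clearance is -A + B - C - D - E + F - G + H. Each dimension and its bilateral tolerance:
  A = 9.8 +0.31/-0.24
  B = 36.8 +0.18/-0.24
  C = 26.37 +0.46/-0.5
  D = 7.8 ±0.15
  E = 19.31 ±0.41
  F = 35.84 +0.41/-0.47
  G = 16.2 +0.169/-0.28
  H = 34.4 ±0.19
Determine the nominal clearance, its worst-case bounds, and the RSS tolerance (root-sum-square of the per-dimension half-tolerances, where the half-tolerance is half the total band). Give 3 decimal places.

nominal=27.560 wc=[25.161,29.920] rss=0.906

Stack each dimension's contribution:
  -A: nom -9.800 → Σnom=-9.800; wc +0.240/-0.310 → slack +0.240/-0.310; half-tol=0.275, Σhalf²=0.075625
  +B: nom +36.800 → Σnom=27.000; wc +0.180/-0.240 → slack +0.420/-0.550; half-tol=0.210, Σhalf²=0.119725
  -C: nom -26.370 → Σnom=0.630; wc +0.500/-0.460 → slack +0.920/-1.010; half-tol=0.480, Σhalf²=0.350125
  -D: nom -7.800 → Σnom=-7.170; wc +0.150/-0.150 → slack +1.070/-1.160; half-tol=0.150, Σhalf²=0.372625
  -E: nom -19.310 → Σnom=-26.480; wc +0.410/-0.410 → slack +1.480/-1.570; half-tol=0.410, Σhalf²=0.540725
  +F: nom +35.840 → Σnom=9.360; wc +0.410/-0.470 → slack +1.890/-2.040; half-tol=0.440, Σhalf²=0.734325
  -G: nom -16.200 → Σnom=-6.840; wc +0.280/-0.169 → slack +2.170/-2.209; half-tol=0.225, Σhalf²=0.784725
  +H: nom +34.400 → Σnom=27.560; wc +0.190/-0.190 → slack +2.360/-2.399; half-tol=0.190, Σhalf²=0.820825
Nominal = 27.560. Worst-case = [27.560 - 2.399, 27.560 + 2.360] = [25.161, 29.920]. RSS = √0.820825 = 0.906.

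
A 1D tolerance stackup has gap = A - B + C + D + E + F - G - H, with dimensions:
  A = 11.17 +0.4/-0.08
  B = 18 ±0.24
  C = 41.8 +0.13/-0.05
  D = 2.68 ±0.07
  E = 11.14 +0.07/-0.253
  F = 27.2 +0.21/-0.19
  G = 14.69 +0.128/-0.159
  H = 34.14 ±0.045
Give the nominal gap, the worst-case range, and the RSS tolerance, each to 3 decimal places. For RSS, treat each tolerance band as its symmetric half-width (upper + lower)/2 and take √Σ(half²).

Stack each dimension's contribution:
  +A: nom +11.170 → Σnom=11.170; wc +0.400/-0.080 → slack +0.400/-0.080; half-tol=0.240, Σhalf²=0.057600
  -B: nom -18.000 → Σnom=-6.830; wc +0.240/-0.240 → slack +0.640/-0.320; half-tol=0.240, Σhalf²=0.115200
  +C: nom +41.800 → Σnom=34.970; wc +0.130/-0.050 → slack +0.770/-0.370; half-tol=0.090, Σhalf²=0.123300
  +D: nom +2.680 → Σnom=37.650; wc +0.070/-0.070 → slack +0.840/-0.440; half-tol=0.070, Σhalf²=0.128200
  +E: nom +11.140 → Σnom=48.790; wc +0.070/-0.253 → slack +0.910/-0.693; half-tol=0.162, Σhalf²=0.154282
  +F: nom +27.200 → Σnom=75.990; wc +0.210/-0.190 → slack +1.120/-0.883; half-tol=0.200, Σhalf²=0.194282
  -G: nom -14.690 → Σnom=61.300; wc +0.159/-0.128 → slack +1.279/-1.011; half-tol=0.144, Σhalf²=0.214875
  -H: nom -34.140 → Σnom=27.160; wc +0.045/-0.045 → slack +1.324/-1.056; half-tol=0.045, Σhalf²=0.216900
Nominal = 27.160. Worst-case = [27.160 - 1.056, 27.160 + 1.324] = [26.104, 28.484]. RSS = √0.216900 = 0.466.

nominal=27.160 wc=[26.104,28.484] rss=0.466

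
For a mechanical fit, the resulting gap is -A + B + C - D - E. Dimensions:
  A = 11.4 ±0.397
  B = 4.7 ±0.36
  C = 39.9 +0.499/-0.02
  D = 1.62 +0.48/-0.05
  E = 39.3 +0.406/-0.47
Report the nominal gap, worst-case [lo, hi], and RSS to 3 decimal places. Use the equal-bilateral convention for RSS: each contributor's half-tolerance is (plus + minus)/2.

Stack each dimension's contribution:
  -A: nom -11.400 → Σnom=-11.400; wc +0.397/-0.397 → slack +0.397/-0.397; half-tol=0.397, Σhalf²=0.157609
  +B: nom +4.700 → Σnom=-6.700; wc +0.360/-0.360 → slack +0.757/-0.757; half-tol=0.360, Σhalf²=0.287209
  +C: nom +39.900 → Σnom=33.200; wc +0.499/-0.020 → slack +1.256/-0.777; half-tol=0.260, Σhalf²=0.354549
  -D: nom -1.620 → Σnom=31.580; wc +0.050/-0.480 → slack +1.306/-1.257; half-tol=0.265, Σhalf²=0.424774
  -E: nom -39.300 → Σnom=-7.720; wc +0.470/-0.406 → slack +1.776/-1.663; half-tol=0.438, Σhalf²=0.616618
Nominal = -7.720. Worst-case = [-7.720 - 1.663, -7.720 + 1.776] = [-9.383, -5.944]. RSS = √0.616618 = 0.785.

nominal=-7.720 wc=[-9.383,-5.944] rss=0.785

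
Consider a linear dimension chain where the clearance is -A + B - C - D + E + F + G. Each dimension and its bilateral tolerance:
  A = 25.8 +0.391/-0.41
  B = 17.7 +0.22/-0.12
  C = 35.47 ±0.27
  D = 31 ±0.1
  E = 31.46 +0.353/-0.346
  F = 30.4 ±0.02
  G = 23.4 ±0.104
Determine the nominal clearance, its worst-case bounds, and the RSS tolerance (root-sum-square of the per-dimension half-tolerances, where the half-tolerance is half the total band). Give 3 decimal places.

Stack each dimension's contribution:
  -A: nom -25.800 → Σnom=-25.800; wc +0.410/-0.391 → slack +0.410/-0.391; half-tol=0.400, Σhalf²=0.160400
  +B: nom +17.700 → Σnom=-8.100; wc +0.220/-0.120 → slack +0.630/-0.511; half-tol=0.170, Σhalf²=0.189300
  -C: nom -35.470 → Σnom=-43.570; wc +0.270/-0.270 → slack +0.900/-0.781; half-tol=0.270, Σhalf²=0.262200
  -D: nom -31.000 → Σnom=-74.570; wc +0.100/-0.100 → slack +1.000/-0.881; half-tol=0.100, Σhalf²=0.272200
  +E: nom +31.460 → Σnom=-43.110; wc +0.353/-0.346 → slack +1.353/-1.227; half-tol=0.349, Σhalf²=0.394350
  +F: nom +30.400 → Σnom=-12.710; wc +0.020/-0.020 → slack +1.373/-1.247; half-tol=0.020, Σhalf²=0.394750
  +G: nom +23.400 → Σnom=10.690; wc +0.104/-0.104 → slack +1.477/-1.351; half-tol=0.104, Σhalf²=0.405566
Nominal = 10.690. Worst-case = [10.690 - 1.351, 10.690 + 1.477] = [9.339, 12.167]. RSS = √0.405566 = 0.637.

nominal=10.690 wc=[9.339,12.167] rss=0.637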